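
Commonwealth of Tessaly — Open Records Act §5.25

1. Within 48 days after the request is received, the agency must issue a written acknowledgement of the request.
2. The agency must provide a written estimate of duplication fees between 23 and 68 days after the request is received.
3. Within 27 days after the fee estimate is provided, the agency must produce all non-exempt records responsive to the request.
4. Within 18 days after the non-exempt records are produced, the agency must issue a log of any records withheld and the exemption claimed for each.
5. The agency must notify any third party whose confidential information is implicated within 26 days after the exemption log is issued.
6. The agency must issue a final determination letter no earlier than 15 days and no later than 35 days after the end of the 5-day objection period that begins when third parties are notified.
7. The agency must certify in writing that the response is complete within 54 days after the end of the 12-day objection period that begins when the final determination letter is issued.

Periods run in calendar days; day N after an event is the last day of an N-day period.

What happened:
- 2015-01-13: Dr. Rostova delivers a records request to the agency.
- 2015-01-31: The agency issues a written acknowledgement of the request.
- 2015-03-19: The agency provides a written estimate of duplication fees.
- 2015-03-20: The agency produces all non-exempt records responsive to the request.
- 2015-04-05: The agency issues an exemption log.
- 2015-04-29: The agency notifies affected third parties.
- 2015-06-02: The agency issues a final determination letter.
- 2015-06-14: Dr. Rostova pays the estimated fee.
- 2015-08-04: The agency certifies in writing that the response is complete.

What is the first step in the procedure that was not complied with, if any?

None — every step was satisfied

(1) due by 2015-01-13 + 48 days = 2015-03-02; done 2015-01-31 — timely.
(2) the permitted window runs from 2015-01-13 + 23 = 2015-02-05 to 2015-01-13 + 68 = 2015-03-22; done 2015-03-19, which is between those dates.
(3) due by 2015-03-19 + 27 days = 2015-04-15; 2015-03-20 is within that limit.
(4) due by 2015-03-20 + 18 days = 2015-04-07; completed 2015-04-05, before the deadline.
(5) due by 2015-04-05 + 26 days = 2015-05-01; done 2015-04-29 — timely.
(6) the permitted window runs from 2015-05-04 + 15 = 2015-05-19 to 2015-05-04 + 35 = 2015-06-08; done 2015-06-02 — within the window.
(7) due by 2015-06-14 + 54 days = 2015-08-07; completed 2015-08-04, before the deadline.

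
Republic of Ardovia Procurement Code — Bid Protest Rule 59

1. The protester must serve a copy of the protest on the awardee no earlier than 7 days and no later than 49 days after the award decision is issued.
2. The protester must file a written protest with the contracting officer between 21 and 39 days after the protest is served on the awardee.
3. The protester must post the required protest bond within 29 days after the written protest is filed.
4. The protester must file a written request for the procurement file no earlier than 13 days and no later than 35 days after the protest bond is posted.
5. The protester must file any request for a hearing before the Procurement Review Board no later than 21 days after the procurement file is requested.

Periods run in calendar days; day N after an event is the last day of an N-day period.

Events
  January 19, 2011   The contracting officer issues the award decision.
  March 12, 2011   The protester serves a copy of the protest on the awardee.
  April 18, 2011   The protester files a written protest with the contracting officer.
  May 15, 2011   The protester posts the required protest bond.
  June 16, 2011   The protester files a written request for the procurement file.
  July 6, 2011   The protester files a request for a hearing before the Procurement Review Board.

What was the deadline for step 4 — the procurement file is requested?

June 19, 2011

Step 4 runs from May 15, 2011, when the protest bond is posted. The window is 13–35 days after May 15, 2011; it closes on June 19, 2011.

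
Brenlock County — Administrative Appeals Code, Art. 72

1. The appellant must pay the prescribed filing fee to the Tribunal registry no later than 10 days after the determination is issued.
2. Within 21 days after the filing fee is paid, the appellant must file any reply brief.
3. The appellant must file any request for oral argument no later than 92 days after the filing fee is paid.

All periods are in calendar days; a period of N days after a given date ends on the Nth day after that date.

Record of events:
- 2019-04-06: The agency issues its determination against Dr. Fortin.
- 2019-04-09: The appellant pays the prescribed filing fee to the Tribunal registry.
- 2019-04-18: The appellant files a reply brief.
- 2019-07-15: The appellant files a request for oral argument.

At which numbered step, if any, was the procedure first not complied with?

Step 3

Step 1 — counting 10 days from 2019-04-06 (when the determination is issued) gives a deadline of 2019-04-16; done 2019-04-09 — timely.
Step 2 — counting 21 days from 2019-04-09 (when the filing fee is paid) gives a deadline of 2019-04-30; completed 2019-04-18, before the deadline.
Step 3 — counting 92 days from 2019-04-09 (when the filing fee is paid) gives a deadline of 2019-07-10; 2019-07-15 misses that deadline by 5 days.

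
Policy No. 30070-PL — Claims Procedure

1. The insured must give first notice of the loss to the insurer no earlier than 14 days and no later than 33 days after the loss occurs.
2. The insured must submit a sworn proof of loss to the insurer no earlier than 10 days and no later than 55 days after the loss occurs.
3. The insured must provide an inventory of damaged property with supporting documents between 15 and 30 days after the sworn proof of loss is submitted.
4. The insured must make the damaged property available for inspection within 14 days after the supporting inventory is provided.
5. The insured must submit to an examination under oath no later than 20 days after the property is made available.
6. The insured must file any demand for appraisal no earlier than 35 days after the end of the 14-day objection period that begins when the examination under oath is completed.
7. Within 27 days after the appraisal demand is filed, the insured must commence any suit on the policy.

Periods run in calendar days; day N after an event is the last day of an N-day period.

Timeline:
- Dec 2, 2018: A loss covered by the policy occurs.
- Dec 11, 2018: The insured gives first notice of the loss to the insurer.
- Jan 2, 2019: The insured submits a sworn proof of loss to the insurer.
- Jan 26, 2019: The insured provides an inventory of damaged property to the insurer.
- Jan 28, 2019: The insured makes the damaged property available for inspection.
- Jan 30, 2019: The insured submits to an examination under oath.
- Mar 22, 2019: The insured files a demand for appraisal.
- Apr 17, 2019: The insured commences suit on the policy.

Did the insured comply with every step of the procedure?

No

(1) the permitted window runs from Dec 2, 2018 + 14 = Dec 16, 2018 to Dec 2, 2018 + 33 = Jan 4, 2019; Dec 11, 2018 is 5 days too early.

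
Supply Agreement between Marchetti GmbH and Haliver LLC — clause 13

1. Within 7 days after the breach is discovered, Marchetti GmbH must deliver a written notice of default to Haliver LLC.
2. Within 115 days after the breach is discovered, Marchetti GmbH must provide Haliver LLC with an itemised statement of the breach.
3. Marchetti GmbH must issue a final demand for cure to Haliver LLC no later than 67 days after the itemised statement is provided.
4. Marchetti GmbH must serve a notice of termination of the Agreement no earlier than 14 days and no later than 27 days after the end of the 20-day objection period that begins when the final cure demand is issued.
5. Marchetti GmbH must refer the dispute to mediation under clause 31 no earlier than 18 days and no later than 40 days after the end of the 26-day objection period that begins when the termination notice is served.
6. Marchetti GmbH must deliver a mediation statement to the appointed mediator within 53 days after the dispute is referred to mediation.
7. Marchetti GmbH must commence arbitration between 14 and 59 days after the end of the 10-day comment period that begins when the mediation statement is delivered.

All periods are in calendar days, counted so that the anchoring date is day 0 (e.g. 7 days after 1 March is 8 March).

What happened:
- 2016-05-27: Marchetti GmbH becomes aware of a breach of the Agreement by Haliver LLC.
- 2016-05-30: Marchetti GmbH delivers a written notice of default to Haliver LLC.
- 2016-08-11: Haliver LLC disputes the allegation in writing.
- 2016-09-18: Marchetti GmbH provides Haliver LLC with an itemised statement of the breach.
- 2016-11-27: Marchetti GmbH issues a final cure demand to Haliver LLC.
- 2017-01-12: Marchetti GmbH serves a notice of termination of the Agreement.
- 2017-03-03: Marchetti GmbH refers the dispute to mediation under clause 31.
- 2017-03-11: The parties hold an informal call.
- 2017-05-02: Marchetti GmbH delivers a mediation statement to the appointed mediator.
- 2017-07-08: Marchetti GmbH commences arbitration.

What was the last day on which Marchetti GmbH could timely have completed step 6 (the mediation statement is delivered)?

Step 6 runs from 2017-03-03, when the dispute is referred to mediation. 53 days after 2017-03-03 is 2017-04-25.

2017-04-25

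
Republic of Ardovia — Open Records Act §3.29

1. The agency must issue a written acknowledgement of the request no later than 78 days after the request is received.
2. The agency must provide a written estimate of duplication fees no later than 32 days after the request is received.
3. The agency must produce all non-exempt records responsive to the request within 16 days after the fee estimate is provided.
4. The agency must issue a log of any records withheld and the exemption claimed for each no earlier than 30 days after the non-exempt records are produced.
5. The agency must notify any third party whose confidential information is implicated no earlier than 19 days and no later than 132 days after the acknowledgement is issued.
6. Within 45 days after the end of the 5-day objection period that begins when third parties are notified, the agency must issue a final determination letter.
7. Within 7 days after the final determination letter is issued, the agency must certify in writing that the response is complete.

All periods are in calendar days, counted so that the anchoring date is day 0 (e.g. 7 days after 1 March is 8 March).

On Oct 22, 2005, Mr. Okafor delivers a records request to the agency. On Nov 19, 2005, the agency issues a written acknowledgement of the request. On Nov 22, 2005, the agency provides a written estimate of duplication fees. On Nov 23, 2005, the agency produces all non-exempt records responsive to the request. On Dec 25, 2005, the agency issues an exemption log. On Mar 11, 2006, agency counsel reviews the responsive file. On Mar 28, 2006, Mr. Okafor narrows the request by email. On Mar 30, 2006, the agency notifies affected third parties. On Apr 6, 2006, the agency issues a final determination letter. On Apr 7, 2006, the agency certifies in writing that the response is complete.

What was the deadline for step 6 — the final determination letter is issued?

Third parties are notified on Mar 30, 2006; the 5-day objection period therefore ends Apr 4, 2006, and step 6 runs from that date. 45 days after Apr 4, 2006 is May 19, 2006.

May 19, 2006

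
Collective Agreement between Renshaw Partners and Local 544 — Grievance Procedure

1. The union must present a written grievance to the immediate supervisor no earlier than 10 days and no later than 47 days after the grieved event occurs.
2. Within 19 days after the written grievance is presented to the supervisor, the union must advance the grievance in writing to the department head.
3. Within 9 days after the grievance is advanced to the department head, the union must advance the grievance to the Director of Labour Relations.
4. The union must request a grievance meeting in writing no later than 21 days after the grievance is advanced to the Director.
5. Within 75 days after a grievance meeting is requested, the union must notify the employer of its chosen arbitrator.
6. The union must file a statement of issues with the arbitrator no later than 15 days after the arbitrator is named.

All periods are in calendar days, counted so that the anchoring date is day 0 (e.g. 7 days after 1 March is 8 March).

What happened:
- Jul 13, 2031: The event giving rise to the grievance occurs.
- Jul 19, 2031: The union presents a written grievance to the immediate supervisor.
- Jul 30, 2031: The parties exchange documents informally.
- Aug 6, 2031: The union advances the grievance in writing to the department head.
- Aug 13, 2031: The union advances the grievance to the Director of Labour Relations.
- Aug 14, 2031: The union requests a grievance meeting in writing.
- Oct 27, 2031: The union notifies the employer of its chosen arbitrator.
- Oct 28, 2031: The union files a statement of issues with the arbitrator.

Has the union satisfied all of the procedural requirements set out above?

Step 1: the window is 10–47 days after Jul 13, 2031 (when the grieved event occurs), so Jul 23, 2031 through Aug 29, 2031; done Jul 19, 2031 — 4 days before the window opened.
The procedure was therefore not followed at step 1.

No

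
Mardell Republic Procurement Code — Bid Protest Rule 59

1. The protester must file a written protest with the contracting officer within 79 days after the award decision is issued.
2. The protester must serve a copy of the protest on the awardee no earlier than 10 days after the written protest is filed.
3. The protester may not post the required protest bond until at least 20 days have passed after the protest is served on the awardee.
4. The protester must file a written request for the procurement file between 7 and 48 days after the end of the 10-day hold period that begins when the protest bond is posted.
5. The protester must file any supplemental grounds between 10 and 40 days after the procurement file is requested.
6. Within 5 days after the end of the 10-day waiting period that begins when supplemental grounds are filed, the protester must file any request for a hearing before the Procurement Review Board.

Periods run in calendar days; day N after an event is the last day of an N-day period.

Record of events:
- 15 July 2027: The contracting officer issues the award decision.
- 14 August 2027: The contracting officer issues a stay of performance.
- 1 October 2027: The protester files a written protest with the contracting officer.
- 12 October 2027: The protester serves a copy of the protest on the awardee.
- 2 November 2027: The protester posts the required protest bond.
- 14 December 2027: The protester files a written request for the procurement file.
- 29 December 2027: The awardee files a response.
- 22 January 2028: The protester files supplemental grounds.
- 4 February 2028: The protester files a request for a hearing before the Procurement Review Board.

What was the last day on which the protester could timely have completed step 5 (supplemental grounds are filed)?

23 January 2028

Step 5 runs from 14 December 2027, when the procurement file is requested. The window is 10–40 days after 14 December 2027; it closes on 23 January 2028.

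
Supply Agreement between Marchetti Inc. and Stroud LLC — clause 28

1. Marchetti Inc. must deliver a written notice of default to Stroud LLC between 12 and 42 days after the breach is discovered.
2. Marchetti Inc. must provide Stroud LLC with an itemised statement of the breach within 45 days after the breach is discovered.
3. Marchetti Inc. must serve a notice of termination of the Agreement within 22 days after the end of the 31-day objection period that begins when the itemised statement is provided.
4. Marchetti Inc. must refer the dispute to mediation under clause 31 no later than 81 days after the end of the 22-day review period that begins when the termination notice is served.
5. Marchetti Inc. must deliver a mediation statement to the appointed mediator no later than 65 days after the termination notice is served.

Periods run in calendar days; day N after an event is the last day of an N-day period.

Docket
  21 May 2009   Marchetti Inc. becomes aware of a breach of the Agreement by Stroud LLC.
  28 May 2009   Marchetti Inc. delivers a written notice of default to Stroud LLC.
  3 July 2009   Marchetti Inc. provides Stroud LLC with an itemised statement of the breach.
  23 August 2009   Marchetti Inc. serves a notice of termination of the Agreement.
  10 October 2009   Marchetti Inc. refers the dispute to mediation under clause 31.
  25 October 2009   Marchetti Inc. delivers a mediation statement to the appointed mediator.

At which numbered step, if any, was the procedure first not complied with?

Step 1: the window is 12–42 days after 21 May 2009 (when the breach is discovered), so 2 June 2009 through 2 July 2009; 28 May 2009 is 5 days too early.
No need to go further; step 1 was not satisfied.

Step 1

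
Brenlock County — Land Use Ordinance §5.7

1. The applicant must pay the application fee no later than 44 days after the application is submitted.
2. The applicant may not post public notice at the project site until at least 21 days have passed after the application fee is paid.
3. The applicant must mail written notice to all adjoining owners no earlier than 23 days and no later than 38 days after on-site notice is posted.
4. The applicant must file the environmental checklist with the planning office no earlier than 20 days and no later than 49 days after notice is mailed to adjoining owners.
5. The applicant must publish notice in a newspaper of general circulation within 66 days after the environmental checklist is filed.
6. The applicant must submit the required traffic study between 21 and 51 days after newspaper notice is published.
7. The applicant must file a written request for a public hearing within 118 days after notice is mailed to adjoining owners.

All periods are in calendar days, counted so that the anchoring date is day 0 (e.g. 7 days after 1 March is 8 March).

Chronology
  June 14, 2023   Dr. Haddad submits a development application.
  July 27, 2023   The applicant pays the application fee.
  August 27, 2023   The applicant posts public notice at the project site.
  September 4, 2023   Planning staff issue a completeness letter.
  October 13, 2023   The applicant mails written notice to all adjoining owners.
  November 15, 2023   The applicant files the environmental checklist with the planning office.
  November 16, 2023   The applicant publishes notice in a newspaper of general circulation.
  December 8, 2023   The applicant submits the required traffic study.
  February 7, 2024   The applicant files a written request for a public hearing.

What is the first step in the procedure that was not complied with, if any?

Step 3

Step 1: 44 days after June 14, 2023 (when the application is submitted) is July 28, 2023; completed July 27, 2023, before the deadline.
Step 2: the earliest permitted date is 21 days after July 27, 2023 (when the application fee is paid), i.e. August 17, 2023; August 27, 2023 is on or after that date.
Step 3: the window is 23–38 days after August 27, 2023 (when on-site notice is posted), so September 19, 2023 through October 4, 2023; done October 13, 2023 — 9 days after the window closed.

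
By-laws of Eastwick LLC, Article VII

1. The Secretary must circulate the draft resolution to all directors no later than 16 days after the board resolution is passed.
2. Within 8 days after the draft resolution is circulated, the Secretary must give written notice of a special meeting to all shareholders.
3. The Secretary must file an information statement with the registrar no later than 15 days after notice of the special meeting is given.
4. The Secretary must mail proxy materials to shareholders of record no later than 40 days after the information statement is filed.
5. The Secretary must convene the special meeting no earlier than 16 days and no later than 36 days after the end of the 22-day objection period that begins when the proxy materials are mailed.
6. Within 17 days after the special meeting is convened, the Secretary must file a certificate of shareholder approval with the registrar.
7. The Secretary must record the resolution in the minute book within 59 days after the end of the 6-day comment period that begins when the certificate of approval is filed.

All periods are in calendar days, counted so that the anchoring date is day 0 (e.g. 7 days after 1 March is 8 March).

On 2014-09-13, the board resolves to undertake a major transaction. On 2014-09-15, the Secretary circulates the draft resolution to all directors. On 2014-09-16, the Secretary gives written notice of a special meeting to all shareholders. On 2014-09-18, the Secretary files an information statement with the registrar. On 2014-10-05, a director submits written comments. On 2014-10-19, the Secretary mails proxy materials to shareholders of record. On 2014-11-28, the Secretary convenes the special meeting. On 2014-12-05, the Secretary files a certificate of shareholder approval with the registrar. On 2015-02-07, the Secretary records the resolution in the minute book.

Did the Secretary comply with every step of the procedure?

(1) due by 2014-09-13 + 16 days = 2014-09-29; 2014-09-15 is within that limit.
(2) due by 2014-09-15 + 8 days = 2014-09-23; done 2014-09-16 — timely.
(3) due by 2014-09-16 + 15 days = 2014-10-01; completed 2014-09-18, before the deadline.
(4) due by 2014-09-18 + 40 days = 2014-10-28; 2014-10-19 is within that limit.
(5) the permitted window runs from 2014-11-10 + 16 = 2014-11-26 to 2014-11-10 + 36 = 2014-12-16; done 2014-11-28 — within the window.
(6) due by 2014-11-28 + 17 days = 2014-12-15; 2014-12-05 is within that limit.
(7) due by 2014-12-11 + 59 days = 2015-02-08; done 2015-02-07 — timely.

Yes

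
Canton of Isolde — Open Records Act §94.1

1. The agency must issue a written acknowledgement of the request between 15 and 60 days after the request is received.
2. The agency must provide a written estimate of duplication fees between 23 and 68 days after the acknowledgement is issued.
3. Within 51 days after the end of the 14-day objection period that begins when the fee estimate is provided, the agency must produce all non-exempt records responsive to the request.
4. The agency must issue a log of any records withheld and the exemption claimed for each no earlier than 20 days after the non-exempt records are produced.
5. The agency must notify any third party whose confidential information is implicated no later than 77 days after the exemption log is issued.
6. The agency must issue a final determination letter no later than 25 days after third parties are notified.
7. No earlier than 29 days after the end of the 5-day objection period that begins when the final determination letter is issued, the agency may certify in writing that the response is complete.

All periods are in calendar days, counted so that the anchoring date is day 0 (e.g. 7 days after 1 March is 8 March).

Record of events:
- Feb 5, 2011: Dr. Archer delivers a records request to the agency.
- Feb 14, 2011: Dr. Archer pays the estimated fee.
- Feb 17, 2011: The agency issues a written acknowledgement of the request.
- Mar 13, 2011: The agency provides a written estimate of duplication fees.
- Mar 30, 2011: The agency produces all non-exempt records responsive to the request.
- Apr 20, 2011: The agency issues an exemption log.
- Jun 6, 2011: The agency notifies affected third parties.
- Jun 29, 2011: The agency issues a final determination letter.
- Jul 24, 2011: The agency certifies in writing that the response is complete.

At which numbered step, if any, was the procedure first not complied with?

Step 1

Step 1 — 15 and 60 days from Feb 5, 2011 (when the request is received) are Feb 20, 2011 and Apr 6, 2011 respectively; done Feb 17, 2011 — 3 days before the window opened.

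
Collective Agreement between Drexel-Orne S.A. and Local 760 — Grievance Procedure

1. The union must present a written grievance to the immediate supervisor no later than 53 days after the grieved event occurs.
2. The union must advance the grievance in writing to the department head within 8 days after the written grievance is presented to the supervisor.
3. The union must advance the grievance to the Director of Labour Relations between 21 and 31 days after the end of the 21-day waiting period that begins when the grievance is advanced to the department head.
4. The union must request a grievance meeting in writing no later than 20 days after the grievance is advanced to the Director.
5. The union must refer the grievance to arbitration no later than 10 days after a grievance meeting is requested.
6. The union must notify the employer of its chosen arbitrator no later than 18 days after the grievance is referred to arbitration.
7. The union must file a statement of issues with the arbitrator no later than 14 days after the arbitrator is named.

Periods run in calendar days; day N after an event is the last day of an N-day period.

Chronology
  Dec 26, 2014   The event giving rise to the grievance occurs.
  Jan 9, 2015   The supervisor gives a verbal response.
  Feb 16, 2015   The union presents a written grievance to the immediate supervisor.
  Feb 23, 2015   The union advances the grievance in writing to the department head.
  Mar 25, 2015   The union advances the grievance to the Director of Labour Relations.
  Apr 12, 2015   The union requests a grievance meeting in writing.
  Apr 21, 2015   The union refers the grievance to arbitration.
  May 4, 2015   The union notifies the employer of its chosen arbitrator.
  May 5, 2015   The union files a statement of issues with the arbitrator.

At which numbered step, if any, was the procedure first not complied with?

Step 3

Step 1 — counting 53 days from Dec 26, 2014 (when the grieved event occurs) gives a deadline of Feb 17, 2015; completed Feb 16, 2015, before the deadline.
Step 2 — counting 8 days from Feb 16, 2015 (when the written grievance is presented to the supervisor) gives a deadline of Feb 24, 2015; done Feb 23, 2015 — timely.
Step 3 — 21 and 31 days from Mar 16, 2015 (end of the 21-day waiting period, which began when the grievance is advanced to the department head on Feb 23, 2015) are Apr 6, 2015 and Apr 16, 2015 respectively; Mar 25, 2015 is 12 days too early.
That is the first point of non-compliance.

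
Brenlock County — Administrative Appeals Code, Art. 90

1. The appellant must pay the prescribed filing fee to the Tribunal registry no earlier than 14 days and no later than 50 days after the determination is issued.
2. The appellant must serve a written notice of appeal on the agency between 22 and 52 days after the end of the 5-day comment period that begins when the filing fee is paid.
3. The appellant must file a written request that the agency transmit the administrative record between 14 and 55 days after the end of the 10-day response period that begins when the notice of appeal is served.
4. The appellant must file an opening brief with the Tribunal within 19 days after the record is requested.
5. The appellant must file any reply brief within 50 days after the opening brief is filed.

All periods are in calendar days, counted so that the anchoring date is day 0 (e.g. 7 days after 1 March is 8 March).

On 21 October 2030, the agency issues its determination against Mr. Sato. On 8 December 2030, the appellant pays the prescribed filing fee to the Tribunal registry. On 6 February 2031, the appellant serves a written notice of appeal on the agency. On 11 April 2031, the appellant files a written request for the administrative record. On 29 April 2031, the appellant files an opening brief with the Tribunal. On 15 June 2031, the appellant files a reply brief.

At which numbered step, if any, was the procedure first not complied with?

(1) the permitted window runs from 21 October 2030 + 14 = 4 November 2030 to 21 October 2030 + 50 = 10 December 2030; done 8 December 2030 — within the window.
(2) the permitted window runs from 13 December 2030 + 22 = 4 January 2031 to 13 December 2030 + 52 = 3 February 2031; 6 February 2031 is 3 days past the end of the window.
The procedure was therefore not followed at step 2.

Step 2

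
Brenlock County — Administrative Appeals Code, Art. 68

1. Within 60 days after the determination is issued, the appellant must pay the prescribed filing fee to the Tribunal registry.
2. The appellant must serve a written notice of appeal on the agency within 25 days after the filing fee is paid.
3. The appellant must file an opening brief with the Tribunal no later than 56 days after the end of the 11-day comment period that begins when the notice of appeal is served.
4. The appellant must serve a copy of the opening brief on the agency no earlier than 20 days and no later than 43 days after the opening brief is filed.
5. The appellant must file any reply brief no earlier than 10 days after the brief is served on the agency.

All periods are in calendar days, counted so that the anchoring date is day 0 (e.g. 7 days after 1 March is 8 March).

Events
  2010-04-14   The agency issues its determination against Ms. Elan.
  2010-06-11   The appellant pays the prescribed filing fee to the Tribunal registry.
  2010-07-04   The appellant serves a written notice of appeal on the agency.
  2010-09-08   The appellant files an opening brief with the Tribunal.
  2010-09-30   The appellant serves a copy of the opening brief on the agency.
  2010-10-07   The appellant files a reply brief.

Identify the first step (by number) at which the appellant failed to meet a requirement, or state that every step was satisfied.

(1) due by 2010-04-14 + 60 days = 2010-06-13; done 2010-06-11 — timely.
(2) due by 2010-06-11 + 25 days = 2010-07-06; completed 2010-07-04, before the deadline.
(3) due by 2010-07-15 + 56 days = 2010-09-09; done 2010-09-08 — timely.
(4) the permitted window runs from 2010-09-08 + 20 = 2010-09-28 to 2010-09-08 + 43 = 2010-10-21; done 2010-09-30, which is between those dates.
(5) permitted from 2010-09-30 + 10 days = 2010-10-10 onward; done 2010-10-07 — 3 days too early.

Step 5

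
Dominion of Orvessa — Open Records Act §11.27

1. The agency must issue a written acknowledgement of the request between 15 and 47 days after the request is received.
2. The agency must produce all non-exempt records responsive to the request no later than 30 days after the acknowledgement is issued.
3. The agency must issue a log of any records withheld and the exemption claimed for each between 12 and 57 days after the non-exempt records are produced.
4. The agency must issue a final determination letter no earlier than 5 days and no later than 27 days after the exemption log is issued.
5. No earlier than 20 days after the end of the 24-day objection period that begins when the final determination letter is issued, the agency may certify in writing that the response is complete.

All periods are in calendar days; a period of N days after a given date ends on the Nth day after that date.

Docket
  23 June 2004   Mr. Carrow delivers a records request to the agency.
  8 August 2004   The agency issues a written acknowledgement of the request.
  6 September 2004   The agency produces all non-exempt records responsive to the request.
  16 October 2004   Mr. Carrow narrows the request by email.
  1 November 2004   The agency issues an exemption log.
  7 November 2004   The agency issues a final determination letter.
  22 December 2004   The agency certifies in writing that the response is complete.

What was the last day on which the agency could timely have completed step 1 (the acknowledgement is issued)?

Step 1 runs from 23 June 2004, when the request is received. The window is 15–47 days after 23 June 2004; it closes on 9 August 2004.

9 August 2004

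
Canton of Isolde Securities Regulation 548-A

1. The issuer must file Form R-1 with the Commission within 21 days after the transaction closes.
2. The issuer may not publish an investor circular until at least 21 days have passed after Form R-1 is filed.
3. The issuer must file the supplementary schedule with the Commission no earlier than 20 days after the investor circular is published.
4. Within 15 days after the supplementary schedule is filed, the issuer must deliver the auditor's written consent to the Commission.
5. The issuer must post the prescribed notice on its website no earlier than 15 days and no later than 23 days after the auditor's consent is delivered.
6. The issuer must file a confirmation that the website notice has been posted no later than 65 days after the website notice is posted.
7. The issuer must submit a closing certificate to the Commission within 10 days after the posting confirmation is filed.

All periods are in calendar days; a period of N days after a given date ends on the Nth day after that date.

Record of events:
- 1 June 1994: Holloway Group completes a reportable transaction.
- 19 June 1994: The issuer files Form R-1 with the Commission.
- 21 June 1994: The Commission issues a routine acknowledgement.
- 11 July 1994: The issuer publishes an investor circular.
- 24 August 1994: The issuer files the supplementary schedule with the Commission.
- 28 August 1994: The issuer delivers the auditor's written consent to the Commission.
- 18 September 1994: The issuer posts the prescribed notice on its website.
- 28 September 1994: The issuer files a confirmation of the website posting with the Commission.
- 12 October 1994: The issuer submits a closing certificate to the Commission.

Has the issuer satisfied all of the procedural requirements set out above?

No

Step 1: 21 days after 1 June 1994 (when the transaction closes) is 22 June 1994; done 19 June 1994 — timely.
Step 2: the earliest permitted date is 21 days after 19 June 1994 (when Form R-1 is filed), i.e. 10 July 1994; done 11 July 1994 — permitted.
Step 3: the earliest permitted date is 20 days after 11 July 1994 (when the investor circular is published), i.e. 31 July 1994; done 24 August 1994 — permitted.
Step 4: 15 days after 24 August 1994 (when the supplementary schedule is filed) is 8 September 1994; done 28 August 1994 — timely.
Step 5: the window is 15–23 days after 28 August 1994 (when the auditor's consent is delivered), so 12 September 1994 through 20 September 1994; done 18 September 1994, which is between those dates.
Step 6: 65 days after 18 September 1994 (when the website notice is posted) is 22 November 1994; done 28 September 1994 — timely.
Step 7: 10 days after 28 September 1994 (when the posting confirmation is filed) is 8 October 1994; not done until 12 October 1994, 4 days after the deadline.
The procedure was therefore not followed at step 7.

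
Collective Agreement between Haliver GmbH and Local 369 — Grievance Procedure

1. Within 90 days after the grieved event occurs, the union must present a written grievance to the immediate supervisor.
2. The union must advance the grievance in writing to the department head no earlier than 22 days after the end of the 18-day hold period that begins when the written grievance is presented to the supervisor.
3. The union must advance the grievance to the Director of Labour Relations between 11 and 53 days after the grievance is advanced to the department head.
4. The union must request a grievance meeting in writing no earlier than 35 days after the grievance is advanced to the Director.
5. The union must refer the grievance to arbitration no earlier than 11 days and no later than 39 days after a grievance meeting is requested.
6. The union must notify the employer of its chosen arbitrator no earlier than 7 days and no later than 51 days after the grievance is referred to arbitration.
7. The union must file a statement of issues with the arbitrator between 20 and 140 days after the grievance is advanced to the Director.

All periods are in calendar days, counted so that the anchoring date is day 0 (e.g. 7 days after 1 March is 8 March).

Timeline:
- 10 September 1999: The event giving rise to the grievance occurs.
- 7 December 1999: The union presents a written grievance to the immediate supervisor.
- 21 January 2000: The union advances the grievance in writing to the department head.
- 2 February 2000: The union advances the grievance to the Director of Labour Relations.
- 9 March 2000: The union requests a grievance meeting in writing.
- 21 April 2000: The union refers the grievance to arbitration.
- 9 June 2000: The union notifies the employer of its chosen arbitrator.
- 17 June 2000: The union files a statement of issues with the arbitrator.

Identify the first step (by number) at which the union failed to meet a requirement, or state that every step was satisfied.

Step 5

Step 1 — counting 90 days from 10 September 1999 (when the grieved event occurs) gives a deadline of 9 December 1999; done 7 December 1999 — timely.
Step 2 — must wait 22 days from 25 December 1999 (end of the 18-day hold period, which began when the written grievance is presented to the supervisor on 7 December 1999), so not before 16 January 2000; 21 January 2000 is on or after that date.
Step 3 — 11 and 53 days from 21 January 2000 (when the grievance is advanced to the department head) are 1 February 2000 and 14 March 2000 respectively; done 2 February 2000, which is between those dates.
Step 4 — must wait 35 days from 2 February 2000 (when the grievance is advanced to the Director), so not before 8 March 2000; 9 March 2000 is on or after that date.
Step 5 — 11 and 39 days from 9 March 2000 (when a grievance meeting is requested) are 20 March 2000 and 17 April 2000 respectively; done 21 April 2000 — 4 days after the window closed.
No need to go further; step 5 was not satisfied.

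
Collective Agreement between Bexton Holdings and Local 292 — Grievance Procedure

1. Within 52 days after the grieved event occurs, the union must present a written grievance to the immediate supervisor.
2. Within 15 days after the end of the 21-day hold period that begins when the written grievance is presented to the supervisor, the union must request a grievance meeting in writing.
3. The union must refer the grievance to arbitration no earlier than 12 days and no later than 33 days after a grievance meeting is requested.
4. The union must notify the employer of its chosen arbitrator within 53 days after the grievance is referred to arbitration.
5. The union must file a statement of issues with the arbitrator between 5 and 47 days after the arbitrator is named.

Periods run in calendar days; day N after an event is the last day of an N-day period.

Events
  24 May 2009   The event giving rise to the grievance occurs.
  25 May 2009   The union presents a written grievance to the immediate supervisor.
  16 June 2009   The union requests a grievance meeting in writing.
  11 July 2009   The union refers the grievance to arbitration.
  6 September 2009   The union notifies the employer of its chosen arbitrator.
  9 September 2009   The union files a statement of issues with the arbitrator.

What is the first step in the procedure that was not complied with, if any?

(1) due by 24 May 2009 + 52 days = 15 July 2009; done 25 May 2009 — timely.
(2) due by 15 June 2009 + 15 days = 30 June 2009; done 16 June 2009 — timely.
(3) the permitted window runs from 16 June 2009 + 12 = 28 June 2009 to 16 June 2009 + 33 = 19 July 2009; 11 July 2009 falls inside that range.
(4) due by 11 July 2009 + 53 days = 2 September 2009; done 6 September 2009 — 4 days late.

Step 4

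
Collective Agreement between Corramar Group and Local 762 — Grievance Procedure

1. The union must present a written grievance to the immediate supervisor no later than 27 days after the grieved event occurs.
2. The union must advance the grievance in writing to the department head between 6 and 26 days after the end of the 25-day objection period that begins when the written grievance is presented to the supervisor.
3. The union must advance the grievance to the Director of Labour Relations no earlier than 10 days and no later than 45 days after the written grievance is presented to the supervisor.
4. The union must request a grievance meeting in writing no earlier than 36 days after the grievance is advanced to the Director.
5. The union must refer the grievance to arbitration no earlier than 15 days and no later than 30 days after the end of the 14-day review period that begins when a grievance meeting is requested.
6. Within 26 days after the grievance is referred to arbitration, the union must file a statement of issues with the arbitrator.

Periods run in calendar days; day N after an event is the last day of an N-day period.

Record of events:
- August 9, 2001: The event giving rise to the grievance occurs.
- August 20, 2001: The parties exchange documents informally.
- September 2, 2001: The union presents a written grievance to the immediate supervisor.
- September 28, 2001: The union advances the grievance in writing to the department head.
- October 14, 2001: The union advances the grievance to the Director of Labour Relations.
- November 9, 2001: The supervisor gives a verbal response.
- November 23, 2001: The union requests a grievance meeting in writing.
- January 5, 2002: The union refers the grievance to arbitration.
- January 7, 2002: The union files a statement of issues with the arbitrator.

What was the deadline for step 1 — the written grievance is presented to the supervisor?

September 5, 2001

Step 1 runs from August 9, 2001, when the grieved event occurs. 27 days after August 9, 2001 is September 5, 2001.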